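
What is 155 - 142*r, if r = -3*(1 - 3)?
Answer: -697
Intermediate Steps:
r = 6 (r = -3*(-2) = 6)
155 - 142*r = 155 - 142*6 = 155 - 852 = -697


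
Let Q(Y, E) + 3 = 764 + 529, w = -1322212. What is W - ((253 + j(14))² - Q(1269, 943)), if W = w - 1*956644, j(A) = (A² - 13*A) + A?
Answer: -2356527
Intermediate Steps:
j(A) = A² - 12*A
Q(Y, E) = 1290 (Q(Y, E) = -3 + (764 + 529) = -3 + 1293 = 1290)
W = -2278856 (W = -1322212 - 1*956644 = -1322212 - 956644 = -2278856)
W - ((253 + j(14))² - Q(1269, 943)) = -2278856 - ((253 + 14*(-12 + 14))² - 1*1290) = -2278856 - ((253 + 14*2)² - 1290) = -2278856 - ((253 + 28)² - 1290) = -2278856 - (281² - 1290) = -2278856 - (78961 - 1290) = -2278856 - 1*77671 = -2278856 - 77671 = -2356527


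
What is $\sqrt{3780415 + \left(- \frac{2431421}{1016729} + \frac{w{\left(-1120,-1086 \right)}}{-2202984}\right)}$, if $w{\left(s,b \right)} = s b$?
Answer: $\frac{\sqrt{74663986555208916869356066}}{4444122459} \approx 1944.3$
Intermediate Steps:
$w{\left(s,b \right)} = b s$
$\sqrt{3780415 + \left(- \frac{2431421}{1016729} + \frac{w{\left(-1120,-1086 \right)}}{-2202984}\right)} = \sqrt{3780415 - \left(\frac{2431421}{1016729} - \frac{\left(-1086\right) \left(-1120\right)}{-2202984}\right)} = \sqrt{3780415 + \left(\left(-2431421\right) \frac{1}{1016729} + 1216320 \left(- \frac{1}{2202984}\right)\right)} = \sqrt{3780415 - \frac{39244341533}{13332367377}} = \sqrt{\frac{50401842373179922}{13332367377}} = \frac{\sqrt{74663986555208916869356066}}{4444122459}$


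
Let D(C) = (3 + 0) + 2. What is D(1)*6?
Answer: 30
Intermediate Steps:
D(C) = 5 (D(C) = 3 + 2 = 5)
D(1)*6 = 5*6 = 30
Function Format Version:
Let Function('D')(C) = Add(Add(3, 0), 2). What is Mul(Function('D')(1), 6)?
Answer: 30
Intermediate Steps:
Function('D')(C) = 5 (Function('D')(C) = Add(3, 2) = 5)
Mul(Function('D')(1), 6) = Mul(5, 6) = 30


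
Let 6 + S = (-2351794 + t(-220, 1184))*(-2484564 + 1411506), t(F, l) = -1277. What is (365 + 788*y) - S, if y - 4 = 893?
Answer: -2524980953911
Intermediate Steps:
y = 897 (y = 4 + 893 = 897)
S = 2524981661112 (S = -6 + (-2351794 - 1277)*(-2484564 + 1411506) = -6 - 2353071*(-1073058) = -6 + 2524981661118 = 2524981661112)
(365 + 788*y) - S = (365 + 788*897) - 1*2524981661112 = (365 + 706836) - 2524981661112 = 707201 - 2524981661112 = -2524980953911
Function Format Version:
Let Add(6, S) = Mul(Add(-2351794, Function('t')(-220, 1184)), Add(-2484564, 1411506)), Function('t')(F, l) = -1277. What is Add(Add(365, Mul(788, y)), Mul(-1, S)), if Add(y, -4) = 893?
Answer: -2524980953911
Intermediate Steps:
y = 897 (y = Add(4, 893) = 897)
S = 2524981661112 (S = Add(-6, Mul(Add(-2351794, -1277), Add(-2484564, 1411506))) = Add(-6, Mul(-2353071, -1073058)) = Add(-6, 2524981661118) = 2524981661112)
Add(Add(365, Mul(788, y)), Mul(-1, S)) = Add(Add(365, Mul(788, 897)), Mul(-1, 2524981661112)) = Add(Add(365, 706836), -2524981661112) = Add(707201, -2524981661112) = -2524980953911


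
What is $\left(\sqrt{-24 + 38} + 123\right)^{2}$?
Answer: $\left(123 + \sqrt{14}\right)^{2} \approx 16063.0$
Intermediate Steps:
$\left(\sqrt{-24 + 38} + 123\right)^{2} = \left(\sqrt{14} + 123\right)^{2} = \left(123 + \sqrt{14}\right)^{2}$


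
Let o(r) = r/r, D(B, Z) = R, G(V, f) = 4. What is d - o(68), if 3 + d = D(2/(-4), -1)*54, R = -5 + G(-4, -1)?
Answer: -58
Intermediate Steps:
R = -1 (R = -5 + 4 = -1)
D(B, Z) = -1
o(r) = 1
d = -57 (d = -3 - 1*54 = -3 - 54 = -57)
d - o(68) = -57 - 1*1 = -57 - 1 = -58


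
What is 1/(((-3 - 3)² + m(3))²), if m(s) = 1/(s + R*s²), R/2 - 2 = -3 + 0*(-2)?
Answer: 225/290521 ≈ 0.00077447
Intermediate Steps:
R = -2 (R = 4 + 2*(-3 + 0*(-2)) = 4 + 2*(-3 + 0) = 4 + 2*(-3) = 4 - 6 = -2)
m(s) = 1/(s - 2*s²)
1/(((-3 - 3)² + m(3))²) = 1/(((-3 - 3)² - 1/(3*(-1 + 2*3)))²) = 1/(((-6)² - 1*⅓/(-1 + 6))²) = 1/((36 - 1*⅓/5)²) = 1/((36 - 1*⅓*⅕)²) = 1/((36 - 1/15)²) = 1/((539/15)²) = 1/(290521/225) = 225/290521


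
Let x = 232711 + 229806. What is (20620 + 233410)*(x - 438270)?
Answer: 6159465410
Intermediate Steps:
x = 462517
(20620 + 233410)*(x - 438270) = (20620 + 233410)*(462517 - 438270) = 254030*24247 = 6159465410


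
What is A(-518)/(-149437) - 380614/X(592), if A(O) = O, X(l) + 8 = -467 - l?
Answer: 56878367024/159449279 ≈ 356.72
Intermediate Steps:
X(l) = -475 - l (X(l) = -8 + (-467 - l) = -475 - l)
A(-518)/(-149437) - 380614/X(592) = -518/(-149437) - 380614/(-475 - 1*592) = -518*(-1/149437) - 380614/(-475 - 592) = 518/149437 - 380614/(-1067) = 518/149437 - 380614*(-1/1067) = 518/149437 + 380614/1067 = 56878367024/159449279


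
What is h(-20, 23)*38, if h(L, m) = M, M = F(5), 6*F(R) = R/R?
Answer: 19/3 ≈ 6.3333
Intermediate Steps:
F(R) = ⅙ (F(R) = (R/R)/6 = (⅙)*1 = ⅙)
M = ⅙ ≈ 0.16667
h(L, m) = ⅙
h(-20, 23)*38 = (⅙)*38 = 19/3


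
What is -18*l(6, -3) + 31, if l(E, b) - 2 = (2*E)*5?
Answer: -1085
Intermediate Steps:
l(E, b) = 2 + 10*E (l(E, b) = 2 + (2*E)*5 = 2 + 10*E)
-18*l(6, -3) + 31 = -18*(2 + 10*6) + 31 = -18*(2 + 60) + 31 = -18*62 + 31 = -1116 + 31 = -1085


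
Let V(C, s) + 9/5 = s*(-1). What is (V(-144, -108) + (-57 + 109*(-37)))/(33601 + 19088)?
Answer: -19919/263445 ≈ -0.075610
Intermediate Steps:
V(C, s) = -9/5 - s (V(C, s) = -9/5 + s*(-1) = -9/5 - s)
(V(-144, -108) + (-57 + 109*(-37)))/(33601 + 19088) = ((-9/5 - 1*(-108)) + (-57 + 109*(-37)))/(33601 + 19088) = ((-9/5 + 108) + (-57 - 4033))/52689 = (531/5 - 4090)*(1/52689) = -19919/5*1/52689 = -19919/263445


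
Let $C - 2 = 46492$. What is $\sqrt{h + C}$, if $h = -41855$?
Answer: $\sqrt{4639} \approx 68.11$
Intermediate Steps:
$C = 46494$ ($C = 2 + 46492 = 46494$)
$\sqrt{h + C} = \sqrt{-41855 + 46494} = \sqrt{4639}$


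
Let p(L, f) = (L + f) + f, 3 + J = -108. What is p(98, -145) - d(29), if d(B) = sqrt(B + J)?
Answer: -192 - I*sqrt(82) ≈ -192.0 - 9.0554*I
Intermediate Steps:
J = -111 (J = -3 - 108 = -111)
p(L, f) = L + 2*f
d(B) = sqrt(-111 + B) (d(B) = sqrt(B - 111) = sqrt(-111 + B))
p(98, -145) - d(29) = (98 + 2*(-145)) - sqrt(-111 + 29) = (98 - 290) - sqrt(-82) = -192 - I*sqrt(82)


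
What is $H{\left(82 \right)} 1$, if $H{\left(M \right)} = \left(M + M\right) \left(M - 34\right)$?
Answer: $7872$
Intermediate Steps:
$H{\left(M \right)} = 2 M \left(-34 + M\right)$
$H{\left(82 \right)} 1 = 2 \cdot 82 \left(-34 + 82\right) 1 = 2 \cdot 82 \cdot 48 \cdot 1 = 7872 \cdot 1 = 7872$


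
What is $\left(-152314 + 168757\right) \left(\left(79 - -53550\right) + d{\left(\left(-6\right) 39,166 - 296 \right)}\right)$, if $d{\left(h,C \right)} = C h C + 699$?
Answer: $-64132172496$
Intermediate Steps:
$d{\left(h,C \right)} = 699 + h C^{2}$ ($d{\left(h,C \right)} = h C^{2} + 699 = 699 + h C^{2}$)
$\left(-152314 + 168757\right) \left(\left(79 - -53550\right) + d{\left(\left(-6\right) 39,166 - 296 \right)}\right) = \left(-152314 + 168757\right) \left(\left(79 - -53550\right) + \left(699 + \left(-6\right) 39 \left(166 - 296\right)^{2}\right)\right) = 16443 \left(\left(79 + 53550\right) + \left(699 - 234 \left(166 - 296\right)^{2}\right)\right) = 16443 \left(53629 + \left(699 - 234 \left(-130\right)^{2}\right)\right) = 16443 \left(53629 + \left(699 - 3954600\right)\right) = 16443 \left(53629 - 3953901\right) = 16443 \left(-3900272\right) = -64132172496$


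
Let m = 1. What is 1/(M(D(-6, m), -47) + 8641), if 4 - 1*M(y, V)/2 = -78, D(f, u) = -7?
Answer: 1/8805 ≈ 0.00011357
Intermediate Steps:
M(y, V) = 164 (M(y, V) = 8 - 2*(-78) = 8 + 156 = 164)
1/(M(D(-6, m), -47) + 8641) = 1/(164 + 8641) = 1/8805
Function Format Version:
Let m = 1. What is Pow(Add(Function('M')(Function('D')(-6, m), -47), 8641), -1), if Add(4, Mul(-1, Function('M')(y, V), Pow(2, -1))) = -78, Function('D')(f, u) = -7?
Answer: Rational(1, 8805) ≈ 0.00011357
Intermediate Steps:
Function('M')(y, V) = 164 (Function('M')(y, V) = Add(8, Mul(-2, -78)) = Add(8, 156) = 164)
Pow(Add(Function('M')(Function('D')(-6, m), -47), 8641), -1) = Pow(Add(164, 8641), -1) = Pow(8805, -1) = Rational(1, 8805)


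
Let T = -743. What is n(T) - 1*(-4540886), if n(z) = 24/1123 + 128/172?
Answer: 219274881022/48289 ≈ 4.5409e+6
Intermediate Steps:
n(z) = 36968/48289 (n(z) = 24*(1/1123) + 128*(1/172) = 24/1123 + 32/43 = 36968/48289)
n(T) - 1*(-4540886) = 36968/48289 - 1*(-4540886) = 36968/48289 + 4540886 = 219274881022/48289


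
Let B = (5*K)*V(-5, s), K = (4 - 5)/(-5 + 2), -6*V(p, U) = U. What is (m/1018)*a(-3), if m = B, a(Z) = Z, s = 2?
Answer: 5/3054 ≈ 0.0016372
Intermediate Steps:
V(p, U) = -U/6
K = 1/3 (K = -1/(-3) = -1*(-1/3) = 1/3 ≈ 0.33333)
B = -5/9 (B = (5*(1/3))*(-1/6*2) = (5/3)*(-1/3) = -5/9 ≈ -0.55556)
m = -5/9 ≈ -0.55556
(m/1018)*a(-3) = -5/9/1018*(-3) = -5/9*1/1018*(-3) = -5/9162*(-3) = 5/3054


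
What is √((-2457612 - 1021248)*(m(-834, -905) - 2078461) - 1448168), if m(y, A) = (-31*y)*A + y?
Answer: 2*√22157872195933 ≈ 9.4144e+6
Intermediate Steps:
m(y, A) = y - 31*A*y (m(y, A) = -31*A*y + y = y - 31*A*y)
√((-2457612 - 1021248)*(m(-834, -905) - 2078461) - 1448168) = √((-2457612 - 1021248)*(-834*(1 - 31*(-905)) - 2078461) - 1448168) = √(-3478860*(-834*(1 + 28055) - 2078461) - 1448168) = √(-3478860*(-834*28056 - 2078461) - 1448168) = √(-3478860*(-23398704 - 2078461) - 1448168) = √(-3478860*(-25477165) - 1448168) = √(88631490231900 - 1448168) = √88631488783732 = 2*√22157872195933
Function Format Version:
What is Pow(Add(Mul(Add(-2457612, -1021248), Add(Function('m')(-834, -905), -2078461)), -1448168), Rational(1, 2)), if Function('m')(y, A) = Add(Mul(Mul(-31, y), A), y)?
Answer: Mul(2, Pow(22157872195933, Rational(1, 2))) ≈ 9.4144e+6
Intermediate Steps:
Function('m')(y, A) = Add(y, Mul(-31, A, y)) (Function('m')(y, A) = Add(Mul(-31, A, y), y) = Add(y, Mul(-31, A, y)))
Pow(Add(Mul(Add(-2457612, -1021248), Add(Function('m')(-834, -905), -2078461)), -1448168), Rational(1, 2)) = Pow(Add(Mul(Add(-2457612, -1021248), Add(Mul(-834, Add(1, Mul(-31, -905))), -2078461)), -1448168), Rational(1, 2)) = Pow(Add(Mul(-3478860, Add(Mul(-834, Add(1, 28055)), -2078461)), -1448168), Rational(1, 2)) = Pow(Add(Mul(-3478860, Add(Mul(-834, 28056), -2078461)), -1448168), Rational(1, 2)) = Pow(Add(Mul(-3478860, Add(-23398704, -2078461)), -1448168), Rational(1, 2)) = Pow(Add(Mul(-3478860, -25477165), -1448168), Rational(1, 2)) = Pow(Add(88631490231900, -1448168), Rational(1, 2)) = Pow(88631488783732, Rational(1, 2)) = Mul(2, Pow(22157872195933, Rational(1, 2)))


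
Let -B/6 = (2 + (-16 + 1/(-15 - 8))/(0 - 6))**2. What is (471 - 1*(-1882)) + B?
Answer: 2350799/1058 ≈ 2221.9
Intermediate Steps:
B = -138675/1058 (B = -6*(2 + (-16 + 1/(-15 - 8))/(0 - 6))**2 = -6*(2 + (-16 + 1/(-23))/(-6))**2 = -6*(2 + (-16 - 1/23)*(-1/6))**2 = -6*(2 - 369/23*(-1/6))**2 = -6*(2 + 123/46)**2 = -6*(215/46)**2 = -6*46225/2116 = -138675/1058 ≈ -131.07)
(471 - 1*(-1882)) + B = (471 - 1*(-1882)) - 138675/1058 = (471 + 1882) - 138675/1058 = 2353 - 138675/1058 = 2350799/1058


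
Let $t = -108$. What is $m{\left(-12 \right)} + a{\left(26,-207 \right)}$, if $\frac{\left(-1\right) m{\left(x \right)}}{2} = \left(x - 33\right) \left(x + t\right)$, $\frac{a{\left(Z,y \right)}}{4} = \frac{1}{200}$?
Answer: $- \frac{539999}{50} \approx -10800.0$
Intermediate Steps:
$a{\left(Z,y \right)} = \frac{1}{50}$ ($a{\left(Z,y \right)} = \frac{4}{200} = 4 \cdot \frac{1}{200} = \frac{1}{50}$)
$m{\left(x \right)} = - 2 \left(-108 + x\right) \left(-33 + x\right)$ ($m{\left(x \right)} = - 2 \left(x - 33\right) \left(x - 108\right) = - 2 \left(-33 + x\right) \left(-108 + x\right) = - 2 \left(-108 + x\right) \left(-33 + x\right)$)
$m{\left(-12 \right)} + a{\left(26,-207 \right)} = \left(-7128 - 2 \left(-12\right)^{2} + 282 \left(-12\right)\right) + \frac{1}{50} = \left(-7128 - 288 - 3384\right) + \frac{1}{50} = -10800 + \frac{1}{50} = - \frac{539999}{50}$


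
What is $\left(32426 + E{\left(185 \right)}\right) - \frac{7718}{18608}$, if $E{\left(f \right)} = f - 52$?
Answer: $\frac{302925077}{9304} \approx 32559.0$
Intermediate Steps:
$E{\left(f \right)} = -52 + f$ ($E{\left(f \right)} = f - 52 = -52 + f$)
$\left(32426 + E{\left(185 \right)}\right) - \frac{7718}{18608} = \left(32426 + \left(-52 + 185\right)\right) - \frac{7718}{18608} = \left(32426 + 133\right) - \frac{3859}{9304} = 32559 - \frac{3859}{9304} = \frac{302925077}{9304}$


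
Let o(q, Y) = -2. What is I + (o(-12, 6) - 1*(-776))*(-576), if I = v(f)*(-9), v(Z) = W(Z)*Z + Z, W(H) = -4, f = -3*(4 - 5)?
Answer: -445743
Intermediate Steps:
f = 3 (f = -3*(-1) = 3)
v(Z) = -3*Z (v(Z) = -4*Z + Z = -3*Z)
I = 81 (I = -3*3*(-9) = -9*(-9) = 81)
I + (o(-12, 6) - 1*(-776))*(-576) = 81 + (-2 - 1*(-776))*(-576) = 81 + (-2 + 776)*(-576) = 81 + 774*(-576) = 81 - 445824 = -445743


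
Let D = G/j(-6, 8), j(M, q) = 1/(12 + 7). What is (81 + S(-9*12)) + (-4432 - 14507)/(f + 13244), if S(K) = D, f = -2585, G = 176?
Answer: 12162712/3553 ≈ 3423.2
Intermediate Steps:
j(M, q) = 1/19
D = 3344 (D = 176/(1/19) = 176*19 = 3344)
S(K) = 3344
(81 + S(-9*12)) + (-4432 - 14507)/(f + 13244) = (81 + 3344) + (-4432 - 14507)/(-2585 + 13244) = 3425 - 18939/10659 = 3425 - 18939*1/10659 = 3425 - 6313/3553 = 12162712/3553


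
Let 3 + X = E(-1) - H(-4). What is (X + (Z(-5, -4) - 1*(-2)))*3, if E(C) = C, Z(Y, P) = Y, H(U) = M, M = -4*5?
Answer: 39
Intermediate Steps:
M = -20
H(U) = -20
X = 16 (X = -3 + (-1 - 1*(-20)) = -3 + (-1 + 20) = -3 + 19 = 16)
(X + (Z(-5, -4) - 1*(-2)))*3 = (16 + (-5 - 1*(-2)))*3 = (16 + (-5 + 2))*3 = (16 - 3)*3 = 13*3 = 39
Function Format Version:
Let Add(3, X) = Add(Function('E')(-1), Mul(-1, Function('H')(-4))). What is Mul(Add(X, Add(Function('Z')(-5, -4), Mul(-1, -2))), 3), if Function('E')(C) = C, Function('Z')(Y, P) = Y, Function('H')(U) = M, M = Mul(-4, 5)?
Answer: 39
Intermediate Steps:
M = -20
Function('H')(U) = -20
X = 16 (X = Add(-3, Add(-1, Mul(-1, -20))) = Add(-3, Add(-1, 20)) = Add(-3, 19) = 16)
Mul(Add(X, Add(Function('Z')(-5, -4), Mul(-1, -2))), 3) = Mul(Add(16, Add(-5, Mul(-1, -2))), 3) = Mul(Add(16, Add(-5, 2)), 3) = Mul(Add(16, -3), 3) = Mul(13, 3) = 39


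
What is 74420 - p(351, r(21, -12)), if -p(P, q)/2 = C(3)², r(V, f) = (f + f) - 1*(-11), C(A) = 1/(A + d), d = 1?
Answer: 595361/8 ≈ 74420.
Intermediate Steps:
C(A) = 1/(1 + A) (C(A) = 1/(A + 1) = 1/(1 + A))
r(V, f) = 11 + 2*f (r(V, f) = 2*f + 11 = 11 + 2*f)
p(P, q) = -⅛ (p(P, q) = -2/(1 + 3)² = -2*(1/4)² = -2*(¼)² = -2*1/16 = -⅛)
74420 - p(351, r(21, -12)) = 74420 - 1*(-⅛) = 74420 + ⅛ = 595361/8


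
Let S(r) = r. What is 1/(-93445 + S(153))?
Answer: -1/93292 ≈ -1.0719e-5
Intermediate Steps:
1/(-93445 + S(153)) = 1/(-93445 + 153) = 1/(-93292) = -1/93292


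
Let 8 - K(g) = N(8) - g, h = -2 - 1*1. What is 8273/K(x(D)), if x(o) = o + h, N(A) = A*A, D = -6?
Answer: -8273/65 ≈ -127.28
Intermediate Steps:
h = -3 (h = -2 - 1 = -3)
N(A) = A²
x(o) = -3 + o (x(o) = o - 3 = -3 + o)
K(g) = -56 + g (K(g) = 8 - (8² - g) = 8 - (64 - g) = 8 + (-64 + g) = -56 + g)
8273/K(x(D)) = 8273/(-56 + (-3 - 6)) = 8273/(-56 - 9) = 8273/(-65) = 8273*(-1/65) = -8273/65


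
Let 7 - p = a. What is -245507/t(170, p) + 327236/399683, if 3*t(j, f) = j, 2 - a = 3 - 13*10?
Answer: -9494170733/2191810 ≈ -4331.7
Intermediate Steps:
a = 129 (a = 2 - (3 - 13*10) = 2 - (3 - 130) = 2 - 1*(-127) = 2 + 127 = 129)
p = -122 (p = 7 - 1*129 = 7 - 129 = -122)
t(j, f) = j/3
-245507/t(170, p) + 327236/399683 = -245507/((⅓)*170) + 327236/399683 = -245507/170/3 + 327236*(1/399683) = -245507*3/170 + 10556/12893 = -736521/170 + 10556/12893 = -9494170733/2191810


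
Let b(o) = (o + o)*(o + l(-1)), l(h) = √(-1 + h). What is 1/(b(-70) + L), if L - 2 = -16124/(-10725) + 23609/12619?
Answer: 179600962422446447025/1761772673478816324904561 + 2564321762590087500*I*√2/1761772673478816324904561 ≈ 0.00010194 + 2.0584e-6*I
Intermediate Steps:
b(o) = 2*o*(o + I*√2) (b(o) = (o + o)*(o + √(-1 - 1)) = (2*o)*(o + √(-2)) = (2*o)*(o + I*√2) = 2*o*(o + I*√2))
L = 727352831/135338775 (L = 2 + (-16124/(-10725) + 23609/12619) = 2 + (-16124*(-1/10725) + 23609*(1/12619)) = 2 + (16124/10725 + 23609/12619) = 2 + 456675281/135338775 = 727352831/135338775 ≈ 5.3743)
1/(b(-70) + L) = 1/(2*(-70)*(-70 + I*√2) + 727352831/135338775) = 1/((9800 - 140*I*√2) + 727352831/135338775) = 1/(1327047347831/135338775 - 140*I*√2)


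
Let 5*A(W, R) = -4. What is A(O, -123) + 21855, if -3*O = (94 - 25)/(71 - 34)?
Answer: 109271/5 ≈ 21854.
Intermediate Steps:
O = -23/37 (O = -(94 - 25)/(3*(71 - 34)) = -23/37 ≈ -0.62162)
A(W, R) = -4/5 (A(W, R) = (1/5)*(-4) = -4/5)
A(O, -123) + 21855 = -4/5 + 21855 = 109271/5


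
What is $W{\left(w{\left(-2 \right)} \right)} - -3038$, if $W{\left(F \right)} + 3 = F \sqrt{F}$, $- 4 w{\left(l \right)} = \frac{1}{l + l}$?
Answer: $\frac{194241}{64} \approx 3035.0$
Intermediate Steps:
$w{\left(l \right)} = - \frac{1}{8 l}$ ($w{\left(l \right)} = - \frac{1}{4 \left(l + l\right)} = - \frac{1}{4 \cdot 2 l} = - \frac{\frac{1}{2} \frac{1}{l}}{4} = - \frac{1}{8 l}$)
$W{\left(F \right)} = -3 + F^{\frac{3}{2}}$ ($W{\left(F \right)} = -3 + F \sqrt{F} = -3 + F^{\frac{3}{2}}$)
$W{\left(w{\left(-2 \right)} \right)} - -3038 = \left(-3 + \left(- \frac{1}{8 \left(-2\right)}\right)^{\frac{3}{2}}\right) - -3038 = \left(-3 + \left(\left(- \frac{1}{8}\right) \left(- \frac{1}{2}\right)\right)^{\frac{3}{2}}\right) + 3038 = \left(-3 + \left(\frac{1}{16}\right)^{\frac{3}{2}}\right) + 3038 = \left(-3 + \frac{1}{64}\right) + 3038 = - \frac{191}{64} + 3038 = \frac{194241}{64}$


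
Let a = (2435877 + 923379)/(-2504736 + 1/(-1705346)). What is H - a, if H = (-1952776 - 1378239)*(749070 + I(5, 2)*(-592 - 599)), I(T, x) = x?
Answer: -10624052910825074701883664/4271441518657 ≈ -2.4872e+12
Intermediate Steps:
a = -5728693782576/4271441518657 (a = 3359256/(-2504736 - 1/1705346) = 3359256/(-4271441518657/1705346) = 3359256*(-1705346/4271441518657) = -5728693782576/4271441518657 ≈ -1.3412)
H = -2487228928320 (H = (-1952776 - 1378239)*(749070 + 2*(-592 - 599)) = -3331015*(749070 + 2*(-1191)) = -3331015*(749070 - 2382) = -3331015*746688 = -2487228928320)
H - a = -2487228928320 - 1*(-5728693782576/4271441518657) = -2487228928320 + 5728693782576/4271441518657 = -10624052910825074701883664/4271441518657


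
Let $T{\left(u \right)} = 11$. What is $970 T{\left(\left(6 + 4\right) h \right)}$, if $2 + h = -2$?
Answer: $10670$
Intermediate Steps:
$h = -4$ ($h = -2 - 2 = -4$)
$970 T{\left(\left(6 + 4\right) h \right)} = 970 \cdot 11 = 10670$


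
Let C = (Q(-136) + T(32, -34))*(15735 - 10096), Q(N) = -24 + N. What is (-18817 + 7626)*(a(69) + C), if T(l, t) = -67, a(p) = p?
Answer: 14324300944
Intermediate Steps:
C = -1280053 (C = ((-24 - 136) - 67)*(15735 - 10096) = (-160 - 67)*5639 = -227*5639 = -1280053)
(-18817 + 7626)*(a(69) + C) = (-18817 + 7626)*(69 - 1280053) = -11191*(-1279984) = 14324300944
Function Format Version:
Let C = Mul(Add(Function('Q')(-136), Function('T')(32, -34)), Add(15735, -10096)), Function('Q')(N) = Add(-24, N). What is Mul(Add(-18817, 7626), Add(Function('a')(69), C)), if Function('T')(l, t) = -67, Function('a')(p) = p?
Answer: 14324300944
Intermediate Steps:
C = -1280053 (C = Mul(Add(Add(-24, -136), -67), Add(15735, -10096)) = Mul(Add(-160, -67), 5639) = Mul(-227, 5639) = -1280053)
Mul(Add(-18817, 7626), Add(Function('a')(69), C)) = Mul(Add(-18817, 7626), Add(69, -1280053)) = Mul(-11191, -1279984) = 14324300944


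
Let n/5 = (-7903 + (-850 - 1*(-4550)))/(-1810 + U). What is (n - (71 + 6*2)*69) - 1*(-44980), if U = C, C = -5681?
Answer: 98021746/2497 ≈ 39256.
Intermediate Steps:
U = -5681
n = 7005/2497 (n = 5*((-7903 + (-850 - 1*(-4550)))/(-1810 - 5681)) = 5*((-7903 + (-850 + 4550))/(-7491)) = 5*((-7903 + 3700)*(-1/7491)) = 5*(-4203*(-1/7491)) = 5*(1401/2497) = 7005/2497 ≈ 2.8054)
(n - (71 + 6*2)*69) - 1*(-44980) = (7005/2497 - (71 + 6*2)*69) - 1*(-44980) = (7005/2497 - (71 + 12)*69) + 44980 = (7005/2497 - 83*69) + 44980 = (7005/2497 - 1*5727) + 44980 = (7005/2497 - 5727) + 44980 = -14293314/2497 + 44980 = 98021746/2497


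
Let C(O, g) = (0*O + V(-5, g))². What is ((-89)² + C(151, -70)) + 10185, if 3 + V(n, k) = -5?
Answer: 18170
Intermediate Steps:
V(n, k) = -8 (V(n, k) = -3 - 5 = -8)
C(O, g) = 64 (C(O, g) = (0*O - 8)² = (0 - 8)² = (-8)² = 64)
((-89)² + C(151, -70)) + 10185 = ((-89)² + 64) + 10185 = (7921 + 64) + 10185 = 7985 + 10185 = 18170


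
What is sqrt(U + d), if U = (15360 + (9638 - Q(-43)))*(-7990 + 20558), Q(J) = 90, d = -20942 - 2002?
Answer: 40*sqrt(195638) ≈ 17692.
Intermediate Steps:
d = -22944
U = 313043744 (U = (15360 + (9638 - 1*90))*(-7990 + 20558) = (15360 + (9638 - 90))*12568 = (15360 + 9548)*12568 = 24908*12568 = 313043744)
sqrt(U + d) = sqrt(313043744 - 22944) = sqrt(313020800) = 40*sqrt(195638)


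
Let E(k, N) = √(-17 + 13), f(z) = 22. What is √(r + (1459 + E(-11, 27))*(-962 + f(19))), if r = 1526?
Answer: √(-1369934 - 1880*I) ≈ 0.803 - 1170.4*I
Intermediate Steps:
E(k, N) = 2*I (E(k, N) = √(-4) = 2*I)
√(r + (1459 + E(-11, 27))*(-962 + f(19))) = √(1526 + (1459 + 2*I)*(-962 + 22)) = √(1526 + (1459 + 2*I)*(-940)) = √(1526 + (-1371460 - 1880*I)) = √(-1369934 - 1880*I)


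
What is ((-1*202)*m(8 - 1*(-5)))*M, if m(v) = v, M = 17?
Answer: -44642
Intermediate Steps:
((-1*202)*m(8 - 1*(-5)))*M = ((-1*202)*(8 - 1*(-5)))*17 = -202*(8 + 5)*17 = -202*13*17 = -2626*17 = -44642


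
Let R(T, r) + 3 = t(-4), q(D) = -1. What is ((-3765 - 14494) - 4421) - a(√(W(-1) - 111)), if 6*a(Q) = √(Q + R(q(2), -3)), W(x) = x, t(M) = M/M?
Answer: -22680 - √(-2 + 4*I*√7)/6 ≈ -22680.0 - 0.42115*I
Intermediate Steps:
t(M) = 1
R(T, r) = -2 (R(T, r) = -3 + 1 = -2)
a(Q) = √(-2 + Q)/6 (a(Q) = √(Q - 2)/6 = √(-2 + Q)/6)
((-3765 - 14494) - 4421) - a(√(W(-1) - 111)) = ((-3765 - 14494) - 4421) - √(-2 + √(-1 - 111))/6 = (-18259 - 4421) - √(-2 + √(-112))/6 = -22680 - √(-2 + 4*I*√7)/6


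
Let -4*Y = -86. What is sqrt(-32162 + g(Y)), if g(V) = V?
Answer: I*sqrt(128562)/2 ≈ 179.28*I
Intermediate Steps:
Y = 43/2 (Y = -1/4*(-86) = 43/2 ≈ 21.500)
sqrt(-32162 + g(Y)) = sqrt(-32162 + 43/2) = sqrt(-64281/2) = I*sqrt(128562)/2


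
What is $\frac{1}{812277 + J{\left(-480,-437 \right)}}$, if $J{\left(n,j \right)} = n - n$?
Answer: $\frac{1}{812277} \approx 1.2311 \cdot 10^{-6}$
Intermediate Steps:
$J{\left(n,j \right)} = 0$
$\frac{1}{812277 + J{\left(-480,-437 \right)}} = \frac{1}{812277 + 0} = \frac{1}{812277}$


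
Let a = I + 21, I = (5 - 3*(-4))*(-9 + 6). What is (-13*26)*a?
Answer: 10140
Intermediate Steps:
I = -51 (I = (5 + 12)*(-3) = 17*(-3) = -51)
a = -30 (a = -51 + 21 = -30)
(-13*26)*a = -13*26*(-30) = -338*(-30) = 10140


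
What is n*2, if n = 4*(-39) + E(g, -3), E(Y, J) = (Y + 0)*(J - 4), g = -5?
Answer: -242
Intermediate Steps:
E(Y, J) = Y*(-4 + J)
n = -121 (n = 4*(-39) - 5*(-4 - 3) = -156 - 5*(-7) = -156 + 35 = -121)
n*2 = -121*2 = -242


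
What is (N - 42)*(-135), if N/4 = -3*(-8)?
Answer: -7290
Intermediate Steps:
N = 96 (N = 4*(-3*(-8)) = 4*24 = 96)
(N - 42)*(-135) = (96 - 42)*(-135) = 54*(-135) = -7290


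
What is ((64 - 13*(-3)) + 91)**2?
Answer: 37636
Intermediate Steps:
((64 - 13*(-3)) + 91)**2 = ((64 + 39) + 91)**2 = (103 + 91)**2 = 194**2 = 37636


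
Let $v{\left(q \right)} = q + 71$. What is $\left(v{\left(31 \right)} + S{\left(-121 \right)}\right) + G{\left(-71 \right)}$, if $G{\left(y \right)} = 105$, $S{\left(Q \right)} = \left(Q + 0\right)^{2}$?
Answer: $14848$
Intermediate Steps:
$S{\left(Q \right)} = Q^{2}$
$v{\left(q \right)} = 71 + q$
$\left(v{\left(31 \right)} + S{\left(-121 \right)}\right) + G{\left(-71 \right)} = \left(\left(71 + 31\right) + \left(-121\right)^{2}\right) + 105 = \left(102 + 14641\right) + 105 = 14743 + 105 = 14848$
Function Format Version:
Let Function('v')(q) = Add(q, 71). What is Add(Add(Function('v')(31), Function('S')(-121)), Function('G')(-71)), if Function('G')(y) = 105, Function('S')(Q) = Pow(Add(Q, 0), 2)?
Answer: 14848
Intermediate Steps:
Function('S')(Q) = Pow(Q, 2)
Function('v')(q) = Add(71, q)
Add(Add(Function('v')(31), Function('S')(-121)), Function('G')(-71)) = Add(Add(Add(71, 31), Pow(-121, 2)), 105) = Add(Add(102, 14641), 105) = Add(14743, 105) = 14848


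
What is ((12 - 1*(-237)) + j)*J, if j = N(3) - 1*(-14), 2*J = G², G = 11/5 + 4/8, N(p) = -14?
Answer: 181521/200 ≈ 907.61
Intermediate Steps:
G = 27/10 (G = 11*(⅕) + 4*(⅛) = 11/5 + ½ = 27/10 ≈ 2.7000)
J = 729/200 (J = (27/10)²/2 = (½)*(729/100) = 729/200 ≈ 3.6450)
j = 0 (j = -14 - 1*(-14) = -14 + 14 = 0)
((12 - 1*(-237)) + j)*J = ((12 - 1*(-237)) + 0)*(729/200) = ((12 + 237) + 0)*(729/200) = (249 + 0)*(729/200) = 249*(729/200) = 181521/200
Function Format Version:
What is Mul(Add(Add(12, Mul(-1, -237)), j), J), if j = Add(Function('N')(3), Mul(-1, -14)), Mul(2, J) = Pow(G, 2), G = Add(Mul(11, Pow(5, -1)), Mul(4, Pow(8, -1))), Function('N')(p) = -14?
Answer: Rational(181521, 200) ≈ 907.61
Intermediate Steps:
G = Rational(27, 10) (G = Add(Mul(11, Rational(1, 5)), Mul(4, Rational(1, 8))) = Add(Rational(11, 5), Rational(1, 2)) = Rational(27, 10) ≈ 2.7000)
J = Rational(729, 200) (J = Mul(Rational(1, 2), Pow(Rational(27, 10), 2)) = Mul(Rational(1, 2), Rational(729, 100)) = Rational(729, 200) ≈ 3.6450)
j = 0 (j = Add(-14, Mul(-1, -14)) = Add(-14, 14) = 0)
Mul(Add(Add(12, Mul(-1, -237)), j), J) = Mul(Add(Add(12, Mul(-1, -237)), 0), Rational(729, 200)) = Mul(Add(Add(12, 237), 0), Rational(729, 200)) = Mul(Add(249, 0), Rational(729, 200)) = Mul(249, Rational(729, 200)) = Rational(181521, 200)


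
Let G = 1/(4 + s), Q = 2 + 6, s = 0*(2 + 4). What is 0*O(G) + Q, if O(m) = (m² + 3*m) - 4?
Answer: 8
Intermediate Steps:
s = 0 (s = 0*6 = 0)
Q = 8
G = ¼ (G = 1/(4 + 0) = 1/4 = ¼ ≈ 0.25000)
O(m) = -4 + m² + 3*m
0*O(G) + Q = 0*(-4 + (¼)² + 3*(¼)) + 8 = 0*(-4 + 1/16 + ¾) + 8 = 0*(-51/16) + 8 = 0 + 8 = 8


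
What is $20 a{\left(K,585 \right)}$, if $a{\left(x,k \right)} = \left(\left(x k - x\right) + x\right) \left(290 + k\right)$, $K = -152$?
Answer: $-1556100000$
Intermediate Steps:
$a{\left(x,k \right)} = k x \left(290 + k\right)$ ($a{\left(x,k \right)} = \left(\left(k x - x\right) + x\right) \left(290 + k\right) = \left(\left(- x + k x\right) + x\right) \left(290 + k\right) = k x \left(290 + k\right)$)
$20 a{\left(K,585 \right)} = 20 \cdot 585 \left(-152\right) \left(290 + 585\right) = 20 \cdot 585 \left(-152\right) 875 = 20 \left(-77805000\right) = -1556100000$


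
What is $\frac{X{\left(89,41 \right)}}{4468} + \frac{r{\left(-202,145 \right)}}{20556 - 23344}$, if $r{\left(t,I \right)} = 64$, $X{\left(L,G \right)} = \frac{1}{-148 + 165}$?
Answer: $- \frac{71447}{3114196} \approx -0.022942$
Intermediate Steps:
$X{\left(L,G \right)} = \frac{1}{17}$
$\frac{X{\left(89,41 \right)}}{4468} + \frac{r{\left(-202,145 \right)}}{20556 - 23344} = \frac{1}{17 \cdot 4468} + \frac{64}{20556 - 23344} = \frac{1}{17} \cdot \frac{1}{4468} + \frac{64}{-2788} = \frac{1}{75956} + 64 \left(- \frac{1}{2788}\right) = \frac{1}{75956} - \frac{16}{697} = - \frac{71447}{3114196}$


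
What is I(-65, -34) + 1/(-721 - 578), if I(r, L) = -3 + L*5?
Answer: -224728/1299 ≈ -173.00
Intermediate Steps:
I(r, L) = -3 + 5*L
I(-65, -34) + 1/(-721 - 578) = (-3 + 5*(-34)) + 1/(-721 - 578) = (-3 - 170) + 1/(-1299) = -173 - 1/1299 = -224728/1299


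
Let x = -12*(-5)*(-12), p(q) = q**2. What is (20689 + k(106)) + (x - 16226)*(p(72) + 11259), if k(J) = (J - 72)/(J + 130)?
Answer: -32877441885/118 ≈ -2.7862e+8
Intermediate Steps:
x = -720 (x = 60*(-12) = -720)
k(J) = (-72 + J)/(130 + J)
(20689 + k(106)) + (x - 16226)*(p(72) + 11259) = (20689 + (-72 + 106)/(130 + 106)) + (-720 - 16226)*(72**2 + 11259) = (20689 + 34/236) - 16946*(5184 + 11259) = (20689 + (1/236)*34) - 16946*16443 = (20689 + 17/118) - 278643078 = 2441319/118 - 278643078 = -32877441885/118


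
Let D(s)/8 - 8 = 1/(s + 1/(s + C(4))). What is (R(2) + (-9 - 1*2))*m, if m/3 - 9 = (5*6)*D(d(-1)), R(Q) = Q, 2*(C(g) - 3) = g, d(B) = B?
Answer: -43443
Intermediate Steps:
C(g) = 3 + g/2
D(s) = 64 + 8/(s + 1/(5 + s)) (D(s) = 64 + 8/(s + 1/(s + (3 + (½)*4))) = 64 + 8/(s + 1/(s + (3 + 2))) = 64 + 8/(s + 1/(s + 5)) = 64 + 8/(s + 1/(5 + s)))
m = 4827 (m = 27 + 3*((5*6)*(8*(13 + 8*(-1)² + 41*(-1))/(1 + (-1)² + 5*(-1)))) = 27 + 3*(30*(8*(13 + 8*1 - 41)/(1 + 1 - 5))) = 27 + 3*(30*(8*(13 + 8 - 41)/(-3))) = 27 + 3*(30*(8*(-⅓)*(-20))) = 27 + 3*(30*(160/3)) = 27 + 3*1600 = 27 + 4800 = 4827)
(R(2) + (-9 - 1*2))*m = (2 + (-9 - 1*2))*4827 = (2 + (-9 - 2))*4827 = (2 - 11)*4827 = -9*4827 = -43443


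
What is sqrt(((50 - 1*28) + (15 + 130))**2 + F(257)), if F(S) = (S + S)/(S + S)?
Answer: sqrt(27890) ≈ 167.00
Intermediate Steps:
F(S) = 1 (F(S) = (2*S)/((2*S)) = (2*S)*(1/(2*S)) = 1)
sqrt(((50 - 1*28) + (15 + 130))**2 + F(257)) = sqrt(((50 - 1*28) + (15 + 130))**2 + 1) = sqrt(((50 - 28) + 145)**2 + 1) = sqrt((22 + 145)**2 + 1) = sqrt(167**2 + 1) = sqrt(27889 + 1) = sqrt(27890)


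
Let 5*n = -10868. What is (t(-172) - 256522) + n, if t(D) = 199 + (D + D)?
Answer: -1294203/5 ≈ -2.5884e+5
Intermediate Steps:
n = -10868/5 (n = (⅕)*(-10868) = -10868/5 ≈ -2173.6)
t(D) = 199 + 2*D
(t(-172) - 256522) + n = ((199 + 2*(-172)) - 256522) - 10868/5 = ((199 - 344) - 256522) - 10868/5 = (-145 - 256522) - 10868/5 = -256667 - 10868/5 = -1294203/5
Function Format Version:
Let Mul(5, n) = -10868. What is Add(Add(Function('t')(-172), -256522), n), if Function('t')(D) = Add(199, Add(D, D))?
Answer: Rational(-1294203, 5) ≈ -2.5884e+5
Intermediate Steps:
n = Rational(-10868, 5) (n = Mul(Rational(1, 5), -10868) = Rational(-10868, 5) ≈ -2173.6)
Function('t')(D) = Add(199, Mul(2, D))
Add(Add(Function('t')(-172), -256522), n) = Add(Add(Add(199, Mul(2, -172)), -256522), Rational(-10868, 5)) = Add(Add(Add(199, -344), -256522), Rational(-10868, 5)) = Add(Add(-145, -256522), Rational(-10868, 5)) = Add(-256667, Rational(-10868, 5)) = Rational(-1294203, 5)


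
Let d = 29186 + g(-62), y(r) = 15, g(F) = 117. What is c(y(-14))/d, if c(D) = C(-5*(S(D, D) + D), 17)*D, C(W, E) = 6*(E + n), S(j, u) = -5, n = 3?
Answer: 1800/29303 ≈ 0.061427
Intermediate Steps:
d = 29303 (d = 29186 + 117 = 29303)
C(W, E) = 18 + 6*E (C(W, E) = 6*(E + 3) = 6*(3 + E) = 18 + 6*E)
c(D) = 120*D (c(D) = (18 + 6*17)*D = (18 + 102)*D = 120*D)
c(y(-14))/d = (120*15)/29303 = 1800*(1/29303) = 1800/29303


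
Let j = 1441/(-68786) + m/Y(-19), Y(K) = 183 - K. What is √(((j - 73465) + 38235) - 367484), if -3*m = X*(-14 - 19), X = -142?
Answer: I*√19437837522307999246/6947386 ≈ 634.6*I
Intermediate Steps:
m = -1562 (m = -(-142)*(-14 - 19)/3 = -(-142)*(-33)/3 = -⅓*4686 = -1562)
j = -53867407/6947386 (j = 1441/(-68786) - 1562/(183 - 1*(-19)) = 1441*(-1/68786) - 1562/(183 + 19) = -1441/68786 - 1562/202 = -1441/68786 - 1562*1/202 = -1441/68786 - 781/101 = -53867407/6947386 ≈ -7.7536)
√(((j - 73465) + 38235) - 367484) = √(((-53867407/6947386 - 73465) + 38235) - 367484) = √((-510443579897/6947386 + 38235) - 367484) = √(-244810276187/6947386 - 367484) = √(-2797863473011/6947386) = I*√19437837522307999246/6947386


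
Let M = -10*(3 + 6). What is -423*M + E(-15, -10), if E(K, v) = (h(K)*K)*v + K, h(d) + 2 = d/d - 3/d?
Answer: 37935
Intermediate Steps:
M = -90 (M = -10*9 = -90)
h(d) = -1 - 3/d (h(d) = -2 + (d/d - 3/d) = -2 + (1 - 3/d) = -1 - 3/d)
E(K, v) = K + v*(-3 - K) (E(K, v) = (((-3 - K)/K)*K)*v + K = (-3 - K)*v + K = v*(-3 - K) + K = K + v*(-3 - K))
-423*M + E(-15, -10) = -423*(-90) + (-15 - 1*(-10)*(3 - 15)) = 38070 + (-15 - 1*(-10)*(-12)) = 38070 + (-15 - 120) = 38070 - 135 = 37935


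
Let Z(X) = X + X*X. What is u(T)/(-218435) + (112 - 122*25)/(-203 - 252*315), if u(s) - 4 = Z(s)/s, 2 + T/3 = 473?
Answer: 75559048/2483387515 ≈ 0.030426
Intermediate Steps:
Z(X) = X + X**2
T = 1413 (T = -6 + 3*473 = -6 + 1419 = 1413)
u(s) = 5 + s (u(s) = 4 + (s*(1 + s))/s = 4 + (1 + s) = 5 + s)
u(T)/(-218435) + (112 - 122*25)/(-203 - 252*315) = (5 + 1413)/(-218435) + (112 - 122*25)/(-203 - 252*315) = 1418*(-1/218435) + (112 - 3050)/(-203 - 79380) = -1418/218435 - 2938/(-79583) = -1418/218435 - 2938*(-1/79583) = -1418/218435 + 2938/79583 = 75559048/2483387515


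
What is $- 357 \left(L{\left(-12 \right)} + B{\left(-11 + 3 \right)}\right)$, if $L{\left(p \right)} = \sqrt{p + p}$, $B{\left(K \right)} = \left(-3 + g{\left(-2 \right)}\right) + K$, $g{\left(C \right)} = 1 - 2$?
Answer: $4284 - 714 i \sqrt{6} \approx 4284.0 - 1748.9 i$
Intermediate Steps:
$g{\left(C \right)} = -1$
$B{\left(K \right)} = -4 + K$ ($B{\left(K \right)} = \left(-3 - 1\right) + K = -4 + K$)
$L{\left(p \right)} = \sqrt{2} \sqrt{p}$ ($L{\left(p \right)} = \sqrt{2 p} = \sqrt{2} \sqrt{p}$)
$- 357 \left(L{\left(-12 \right)} + B{\left(-11 + 3 \right)}\right) = - 357 \left(\sqrt{2} \sqrt{-12} + \left(-4 + \left(-11 + 3\right)\right)\right) = - 357 \left(\sqrt{2} \cdot 2 i \sqrt{3} - 12\right) = - 357 \left(2 i \sqrt{6} - 12\right) = - 357 \left(-12 + 2 i \sqrt{6}\right) = 4284 - 714 i \sqrt{6}$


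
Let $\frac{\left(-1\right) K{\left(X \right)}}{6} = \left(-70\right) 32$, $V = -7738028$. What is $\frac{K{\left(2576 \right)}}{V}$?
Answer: $- \frac{3360}{1934507} \approx -0.0017369$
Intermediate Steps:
$K{\left(X \right)} = 13440$ ($K{\left(X \right)} = - 6 \left(\left(-70\right) 32\right) = \left(-6\right) \left(-2240\right) = 13440$)
$\frac{K{\left(2576 \right)}}{V} = \frac{13440}{-7738028} = 13440 \left(- \frac{1}{7738028}\right) = - \frac{3360}{1934507}$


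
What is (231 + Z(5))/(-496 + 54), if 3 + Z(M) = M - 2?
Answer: -231/442 ≈ -0.52262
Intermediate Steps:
Z(M) = -5 + M (Z(M) = -3 + (M - 2) = -3 + (-2 + M) = -5 + M)
(231 + Z(5))/(-496 + 54) = (231 + (-5 + 5))/(-496 + 54) = (231 + 0)/(-442) = 231*(-1/442) = -231/442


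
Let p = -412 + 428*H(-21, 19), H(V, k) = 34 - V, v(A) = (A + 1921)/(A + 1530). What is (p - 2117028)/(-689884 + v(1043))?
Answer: 1346901175/443767142 ≈ 3.0352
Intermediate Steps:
v(A) = (1921 + A)/(1530 + A)
p = 23128 (p = -412 + 428*(34 - 1*(-21)) = -412 + 428*(34 + 21) = -412 + 428*55 = -412 + 23540 = 23128)
(p - 2117028)/(-689884 + v(1043)) = (23128 - 2117028)/(-689884 + (1921 + 1043)/(1530 + 1043)) = -2093900/(-689884 + 2964/2573) = -2093900/(-1775068568/2573) = -2093900*(-2573/1775068568) = 1346901175/443767142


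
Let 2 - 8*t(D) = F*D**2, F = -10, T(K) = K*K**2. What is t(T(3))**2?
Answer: 3323329/4 ≈ 8.3083e+5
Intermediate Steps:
T(K) = K**3
t(D) = 1/4 + 5*D**2/4 (t(D) = 1/4 - (-5)*D**2/4 = 1/4 + 5*D**2/4)
t(T(3))**2 = (1/4 + 5*(3**3)**2/4)**2 = (1/4 + (5/4)*27**2)**2 = (1/4 + (5/4)*729)**2 = (1/4 + 3645/4)**2 = (1823/2)**2 = 3323329/4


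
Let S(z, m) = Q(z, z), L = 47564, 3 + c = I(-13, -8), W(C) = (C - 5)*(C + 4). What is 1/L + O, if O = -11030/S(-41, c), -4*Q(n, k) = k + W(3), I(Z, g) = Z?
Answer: -38154975/47564 ≈ -802.18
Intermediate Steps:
W(C) = (-5 + C)*(4 + C)
c = -16 (c = -3 - 13 = -16)
Q(n, k) = 7/2 - k/4 (Q(n, k) = -(k + (-20 + 3**2 - 1*3))/4 = -(k + (-20 + 9 - 3))/4 = -(k - 14)/4 = -(-14 + k)/4 = 7/2 - k/4)
S(z, m) = 7/2 - z/4
O = -8824/11 (O = -11030/(7/2 - 1/4*(-41)) = -11030/(7/2 + 41/4) = -11030/55/4 = -11030*4/55 = -8824/11 ≈ -802.18)
1/L + O = 1/47564 - 8824/11 = -38154975/47564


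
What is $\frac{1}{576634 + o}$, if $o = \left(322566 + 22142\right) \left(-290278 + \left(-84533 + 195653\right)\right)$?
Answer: $- \frac{1}{61756619230} \approx -1.6193 \cdot 10^{-11}$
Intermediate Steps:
$o = -61757195864$ ($o = 344708 \left(-290278 + 111120\right) = 344708 \left(-179158\right) = -61757195864$)
$\frac{1}{576634 + o} = \frac{1}{576634 - 61757195864} = \frac{1}{-61756619230} = - \frac{1}{61756619230}$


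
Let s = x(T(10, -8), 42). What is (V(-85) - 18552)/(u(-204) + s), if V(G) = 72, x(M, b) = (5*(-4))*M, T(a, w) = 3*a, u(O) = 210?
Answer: 616/13 ≈ 47.385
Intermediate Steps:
x(M, b) = -20*M
s = -600 (s = -60*10 = -20*30 = -600)
(V(-85) - 18552)/(u(-204) + s) = (72 - 18552)/(210 - 600) = -18480/(-390) = -18480*(-1/390) = 616/13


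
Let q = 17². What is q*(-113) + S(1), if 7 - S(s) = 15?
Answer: -32665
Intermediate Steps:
q = 289
S(s) = -8 (S(s) = 7 - 1*15 = 7 - 15 = -8)
q*(-113) + S(1) = 289*(-113) - 8 = -32657 - 8 = -32665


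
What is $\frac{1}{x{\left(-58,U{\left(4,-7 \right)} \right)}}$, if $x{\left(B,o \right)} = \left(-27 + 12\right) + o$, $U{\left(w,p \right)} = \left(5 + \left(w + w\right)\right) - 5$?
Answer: $- \frac{1}{7} \approx -0.14286$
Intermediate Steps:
$U{\left(w,p \right)} = 2 w$ ($U{\left(w,p \right)} = \left(5 + 2 w\right) - 5 = 2 w$)
$x{\left(B,o \right)} = -15 + o$
$\frac{1}{x{\left(-58,U{\left(4,-7 \right)} \right)}} = \frac{1}{-15 + 2 \cdot 4} = \frac{1}{-15 + 8} = \frac{1}{-7} = - \frac{1}{7}$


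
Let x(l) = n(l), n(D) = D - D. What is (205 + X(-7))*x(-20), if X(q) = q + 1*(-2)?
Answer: 0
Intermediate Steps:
n(D) = 0
x(l) = 0
X(q) = -2 + q (X(q) = q - 2 = -2 + q)
(205 + X(-7))*x(-20) = (205 + (-2 - 7))*0 = (205 - 9)*0 = 196*0 = 0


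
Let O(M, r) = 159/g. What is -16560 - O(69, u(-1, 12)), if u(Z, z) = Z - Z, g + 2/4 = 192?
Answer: -6342798/383 ≈ -16561.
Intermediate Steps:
g = 383/2 (g = -½ + 192 = 383/2 ≈ 191.50)
u(Z, z) = 0
O(M, r) = 318/383 (O(M, r) = 159/(383/2) = 159*(2/383) = 318/383)
-16560 - O(69, u(-1, 12)) = -16560 - 1*318/383 = -16560 - 318/383 = -6342798/383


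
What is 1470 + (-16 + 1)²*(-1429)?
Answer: -320055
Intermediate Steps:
1470 + (-16 + 1)²*(-1429) = 1470 + (-15)²*(-1429) = 1470 + 225*(-1429) = 1470 - 321525 = -320055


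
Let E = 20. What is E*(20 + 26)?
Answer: 920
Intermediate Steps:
E*(20 + 26) = 20*(20 + 26) = 20*46 = 920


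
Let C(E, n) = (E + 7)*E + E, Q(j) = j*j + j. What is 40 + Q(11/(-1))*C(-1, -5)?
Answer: -730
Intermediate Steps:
Q(j) = j + j² (Q(j) = j² + j = j + j²)
C(E, n) = E + E*(7 + E) (C(E, n) = (7 + E)*E + E = E*(7 + E) + E = E + E*(7 + E))
40 + Q(11/(-1))*C(-1, -5) = 40 + ((11/(-1))*(1 + 11/(-1)))*(-(8 - 1)) = 40 + ((11*(-1))*(1 + 11*(-1)))*(-1*7) = 40 - 11*(1 - 11)*(-7) = 40 - 11*(-10)*(-7) = 40 + 110*(-7) = 40 - 770 = -730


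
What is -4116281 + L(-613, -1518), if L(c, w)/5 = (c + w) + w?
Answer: -4134526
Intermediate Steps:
L(c, w) = 5*c + 10*w (L(c, w) = 5*((c + w) + w) = 5*(c + 2*w) = 5*c + 10*w)
-4116281 + L(-613, -1518) = -4116281 + (5*(-613) + 10*(-1518)) = -4116281 + (-3065 - 15180) = -4116281 - 18245 = -4134526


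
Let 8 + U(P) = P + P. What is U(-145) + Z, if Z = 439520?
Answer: 439222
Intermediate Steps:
U(P) = -8 + 2*P (U(P) = -8 + (P + P) = -8 + 2*P)
U(-145) + Z = (-8 + 2*(-145)) + 439520 = (-8 - 290) + 439520 = -298 + 439520 = 439222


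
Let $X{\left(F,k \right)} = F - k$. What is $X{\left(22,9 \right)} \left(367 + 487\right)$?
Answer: $11102$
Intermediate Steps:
$X{\left(22,9 \right)} \left(367 + 487\right) = \left(22 - 9\right) \left(367 + 487\right) = \left(22 - 9\right) 854 = 13 \cdot 854 = 11102$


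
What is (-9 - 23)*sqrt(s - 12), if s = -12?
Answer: -64*I*sqrt(6) ≈ -156.77*I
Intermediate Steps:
(-9 - 23)*sqrt(s - 12) = (-9 - 23)*sqrt(-12 - 12) = -64*I*sqrt(6)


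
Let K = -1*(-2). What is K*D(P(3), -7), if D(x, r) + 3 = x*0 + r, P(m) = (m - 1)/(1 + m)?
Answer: -20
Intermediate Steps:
K = 2
P(m) = (-1 + m)/(1 + m)
D(x, r) = -3 + r (D(x, r) = -3 + (x*0 + r) = -3 + (0 + r) = -3 + r)
K*D(P(3), -7) = 2*(-3 - 7) = 2*(-10) = -20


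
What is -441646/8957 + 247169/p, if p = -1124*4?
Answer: -4199533149/40270672 ≈ -104.28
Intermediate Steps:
p = -4496
-441646/8957 + 247169/p = -441646/8957 + 247169/(-4496) = -441646*1/8957 + 247169*(-1/4496) = -441646/8957 - 247169/4496 = -4199533149/40270672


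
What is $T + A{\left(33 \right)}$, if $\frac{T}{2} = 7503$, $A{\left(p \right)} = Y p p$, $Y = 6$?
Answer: $21540$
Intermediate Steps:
$A{\left(p \right)} = 6 p^{2}$ ($A{\left(p \right)} = 6 p p = 6 p^{2}$)
$T = 15006$ ($T = 2 \cdot 7503 = 15006$)
$T + A{\left(33 \right)} = 15006 + 6 \cdot 33^{2} = 15006 + 6 \cdot 1089 = 15006 + 6534 = 21540$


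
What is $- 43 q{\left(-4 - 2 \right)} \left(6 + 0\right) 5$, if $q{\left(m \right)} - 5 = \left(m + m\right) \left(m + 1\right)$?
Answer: $-83850$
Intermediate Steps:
$q{\left(m \right)} = 5 + 2 m \left(1 + m\right)$ ($q{\left(m \right)} = 5 + \left(m + m\right) \left(m + 1\right) = 5 + 2 m \left(1 + m\right)$)
$- 43 q{\left(-4 - 2 \right)} \left(6 + 0\right) 5 = - 43 \left(5 + 2 \left(-4 - 2\right) + 2 \left(-4 - 2\right)^{2}\right) \left(6 + 0\right) 5 = - 43 \left(5 + 2 \left(-6\right) + 2 \left(-6\right)^{2}\right) 6 \cdot 5 = - 43 \left(5 - 12 + 2 \cdot 36\right) 30 = - 43 \left(5 - 12 + 72\right) 30 = \left(-43\right) 65 \cdot 30 = \left(-2795\right) 30 = -83850$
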